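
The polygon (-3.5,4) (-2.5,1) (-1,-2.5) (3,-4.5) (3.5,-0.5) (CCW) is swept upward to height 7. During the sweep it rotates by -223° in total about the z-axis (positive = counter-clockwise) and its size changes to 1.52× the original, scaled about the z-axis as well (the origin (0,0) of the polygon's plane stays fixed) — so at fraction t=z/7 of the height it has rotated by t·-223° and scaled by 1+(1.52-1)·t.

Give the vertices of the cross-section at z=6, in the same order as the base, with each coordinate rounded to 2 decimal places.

t = z/height = 6/7 = 0.857143
s = 1 + (scale-1)·z/height = 1 + (1.52-1)·6/7 = 1.445714
θ = twist·z/height = -223°·6/7 = -191.1429° = -3.336072 rad
cos θ = -0.981148, sin θ = 0.193256 (intermediates below are computed at full precision and shown rounded to 5 d.p.)
v1: (-3.5,4) → rotate → (2.66100,-4.60099) → ×s → (3.84704,-6.65172) → (3.85,-6.65)
v2: (-2.5,1) → rotate → (2.25962,-1.46429) → ×s → (3.26676,-2.11694) → (3.27,-2.12)
v3: (-1,-2.5) → rotate → (1.46429,2.25962) → ×s → (2.11694,3.26676) → (2.12,3.27)
v4: (3,-4.5) → rotate → (-2.07379,4.99494) → ×s → (-2.99811,7.22125) → (-3.00,7.22)
v5: (3.5,-0.5) → rotate → (-3.33739,1.16697) → ×s → (-4.82491,1.68711) → (-4.82,1.69)

Cross-section at z=6: (3.85,-6.65) (3.27,-2.12) (2.12,3.27) (-3.00,7.22) (-4.82,1.69)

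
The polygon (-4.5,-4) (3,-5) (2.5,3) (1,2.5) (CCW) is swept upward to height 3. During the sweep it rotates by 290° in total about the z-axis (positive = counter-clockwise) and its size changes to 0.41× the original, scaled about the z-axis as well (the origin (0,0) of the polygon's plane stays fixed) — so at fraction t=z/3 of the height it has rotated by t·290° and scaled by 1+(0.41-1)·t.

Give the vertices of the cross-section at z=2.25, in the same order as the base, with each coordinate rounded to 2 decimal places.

t = z/height = 2.25/3 = 0.75
s = 1 + (scale-1)·z/height = 1 + (0.41-1)·2.25/3 = 0.557500
θ = twist·z/height = 290°·2.25/3 = 217.5000° = 3.796091 rad
cos θ = -0.793353, sin θ = -0.608761 (intermediates below are computed at full precision and shown rounded to 5 d.p.)
v1: (-4.5,-4) → rotate → (1.13504,5.91284) → ×s → (0.63279,3.29641) → (0.63,3.30)
v2: (3,-5) → rotate → (-5.42387,2.14048) → ×s → (-3.02381,1.19332) → (-3.02,1.19)
v3: (2.5,3) → rotate → (-0.15710,-3.90196) → ×s → (-0.08758,-2.17534) → (-0.09,-2.18)
v4: (1,2.5) → rotate → (0.72855,-2.59214) → ×s → (0.40617,-1.44512) → (0.41,-1.45)

Cross-section at z=2.25: (0.63,3.30) (-3.02,1.19) (-0.09,-2.18) (0.41,-1.45)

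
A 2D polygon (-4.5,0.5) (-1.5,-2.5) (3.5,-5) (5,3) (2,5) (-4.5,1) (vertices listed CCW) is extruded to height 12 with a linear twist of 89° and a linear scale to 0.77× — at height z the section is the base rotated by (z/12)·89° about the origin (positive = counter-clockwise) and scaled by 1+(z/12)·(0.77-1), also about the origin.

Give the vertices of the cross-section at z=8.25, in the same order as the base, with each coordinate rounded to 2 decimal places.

t = z/height = 8.25/12 = 0.6875
s = 1 + (scale-1)·z/height = 1 + (0.77-1)·8.25/12 = 0.841875
θ = twist·z/height = 89°·8.25/12 = 61.1875° = 1.067923 rad
cos θ = 0.481945, sin θ = 0.876202 (intermediates below are computed at full precision and shown rounded to 5 d.p.)
v1: (-4.5,0.5) → rotate → (-2.60685,-3.70193) → ×s → (-2.19464,-3.11657) → (-2.19,-3.12)
v2: (-1.5,-2.5) → rotate → (1.46759,-2.51916) → ×s → (1.23552,-2.12082) → (1.24,-2.12)
v3: (3.5,-5) → rotate → (6.06781,0.65698) → ×s → (5.10834,0.55310) → (5.11,0.55)
v4: (5,3) → rotate → (-0.21888,5.82684) → ×s → (-0.18427,4.90547) → (-0.18,4.91)
v5: (2,5) → rotate → (-3.41712,4.16213) → ×s → (-2.87679,3.50399) → (-2.88,3.50)
v6: (-4.5,1) → rotate → (-3.04495,-3.46096) → ×s → (-2.56347,-2.91370) → (-2.56,-2.91)

Cross-section at z=8.25: (-2.19,-3.12) (1.24,-2.12) (5.11,0.55) (-0.18,4.91) (-2.88,3.50) (-2.56,-2.91)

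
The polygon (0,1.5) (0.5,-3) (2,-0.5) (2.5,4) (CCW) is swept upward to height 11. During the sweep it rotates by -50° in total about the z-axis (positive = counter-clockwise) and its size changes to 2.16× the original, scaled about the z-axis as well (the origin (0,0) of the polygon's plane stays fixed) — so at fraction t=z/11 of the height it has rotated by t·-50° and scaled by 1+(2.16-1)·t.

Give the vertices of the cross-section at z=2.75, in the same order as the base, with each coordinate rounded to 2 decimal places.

Cross-section at z=2.75: (0.42,1.89) (-0.21,-3.92) (2.38,-1.19) (4.27,4.34)

t = z/height = 2.75/11 = 0.25
s = 1 + (scale-1)·z/height = 1 + (2.16-1)·2.75/11 = 1.290000
θ = twist·z/height = -50°·2.75/11 = -12.5000° = -0.218166 rad
cos θ = 0.976296, sin θ = -0.216440 (intermediates below are computed at full precision and shown rounded to 5 d.p.)
v1: (0,1.5) → rotate → (0.32466,1.46444) → ×s → (0.41881,1.88913) → (0.42,1.89)
v2: (0.5,-3) → rotate → (-0.16117,-3.03711) → ×s → (-0.20791,-3.91787) → (-0.21,-3.92)
v3: (2,-0.5) → rotate → (1.84437,-0.92103) → ×s → (2.37924,-1.18813) → (2.38,-1.19)
v4: (2.5,4) → rotate → (3.30650,3.36408) → ×s → (4.26538,4.33967) → (4.27,4.34)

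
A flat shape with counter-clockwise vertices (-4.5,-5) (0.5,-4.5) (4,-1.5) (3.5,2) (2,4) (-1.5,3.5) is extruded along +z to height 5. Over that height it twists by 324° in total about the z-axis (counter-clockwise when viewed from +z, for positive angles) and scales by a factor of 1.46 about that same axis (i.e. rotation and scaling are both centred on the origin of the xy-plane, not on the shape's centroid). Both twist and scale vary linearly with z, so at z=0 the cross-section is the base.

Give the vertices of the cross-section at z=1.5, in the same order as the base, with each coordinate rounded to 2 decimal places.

Cross-section at z=1.5: (6.29,-4.37) (5.01,1.21) (1.12,4.73) (-2.76,3.67) (-4.80,1.69) (-3.74,-2.19)

t = z/height = 1.5/5 = 0.3
s = 1 + (scale-1)·z/height = 1 + (1.46-1)·1.5/5 = 1.138000
θ = twist·z/height = 324°·1.5/5 = 97.2000° = 1.696460 rad
cos θ = -0.125333, sin θ = 0.992115 (intermediates below are computed at full precision and shown rounded to 5 d.p.)
v1: (-4.5,-5) → rotate → (5.52457,-3.83785) → ×s → (6.28696,-4.36747) → (6.29,-4.37)
v2: (0.5,-4.5) → rotate → (4.40185,1.06006) → ×s → (5.00930,1.20634) → (5.01,1.21)
v3: (4,-1.5) → rotate → (0.98684,4.15646) → ×s → (1.12302,4.73005) → (1.12,4.73)
v4: (3.5,2) → rotate → (-2.42290,3.22173) → ×s → (-2.75726,3.66633) → (-2.76,3.67)
v5: (2,4) → rotate → (-4.21913,1.48290) → ×s → (-4.80136,1.68754) → (-4.80,1.69)
v6: (-1.5,3.5) → rotate → (-3.28440,-1.92684) → ×s → (-3.73765,-2.19274) → (-3.74,-2.19)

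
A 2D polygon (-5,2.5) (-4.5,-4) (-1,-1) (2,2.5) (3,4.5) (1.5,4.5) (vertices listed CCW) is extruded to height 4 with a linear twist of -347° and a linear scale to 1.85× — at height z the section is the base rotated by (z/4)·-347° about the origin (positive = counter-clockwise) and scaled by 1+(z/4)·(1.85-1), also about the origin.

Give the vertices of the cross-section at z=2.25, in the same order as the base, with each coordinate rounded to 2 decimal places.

t = z/height = 2.25/4 = 0.5625
s = 1 + (scale-1)·z/height = 1 + (1.85-1)·2.25/4 = 1.478125
θ = twist·z/height = -347°·2.25/4 = -195.1875° = -3.406665 rad
cos θ = -0.965074, sin θ = 0.261979 (intermediates below are computed at full precision and shown rounded to 5 d.p.)
v1: (-5,2.5) → rotate → (4.17042,-3.72258) → ×s → (6.16440,-5.50243) → (6.16,-5.50)
v2: (-4.5,-4) → rotate → (5.39075,2.68139) → ×s → (7.96820,3.96343) → (7.97,3.96)
v3: (-1,-1) → rotate → (1.22705,0.70310) → ×s → (1.81374,1.03926) → (1.81,1.04)
v4: (2,2.5) → rotate → (-2.58509,-1.88873) → ×s → (-3.82109,-2.79177) → (-3.82,-2.79)
v5: (3,4.5) → rotate → (-4.07412,-3.55690) → ×s → (-6.02207,-5.25754) → (-6.02,-5.26)
v6: (1.5,4.5) → rotate → (-2.62651,-3.94986) → ×s → (-3.88232,-5.83839) → (-3.88,-5.84)

Cross-section at z=2.25: (6.16,-5.50) (7.97,3.96) (1.81,1.04) (-3.82,-2.79) (-6.02,-5.26) (-3.88,-5.84)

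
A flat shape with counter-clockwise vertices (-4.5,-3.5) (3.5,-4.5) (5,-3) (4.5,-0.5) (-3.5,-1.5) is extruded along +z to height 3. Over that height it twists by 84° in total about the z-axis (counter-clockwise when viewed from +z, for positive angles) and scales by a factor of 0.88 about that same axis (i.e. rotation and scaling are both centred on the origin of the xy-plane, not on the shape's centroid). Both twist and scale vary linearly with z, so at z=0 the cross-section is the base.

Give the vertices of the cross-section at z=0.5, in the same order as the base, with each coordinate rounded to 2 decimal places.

Cross-section at z=0.5: (-3.45,-4.39) (4.39,-3.45) (5.47,-1.67) (4.40,0.59) (-2.97,-2.26)

t = z/height = 0.5/3 = 0.166667
s = 1 + (scale-1)·z/height = 1 + (0.88-1)·0.5/3 = 0.980000
θ = twist·z/height = 84°·0.5/3 = 14.0000° = 0.244346 rad
cos θ = 0.970296, sin θ = 0.241922 (intermediates below are computed at full precision and shown rounded to 5 d.p.)
v1: (-4.5,-3.5) → rotate → (-3.51960,-4.48468) → ×s → (-3.44921,-4.39499) → (-3.45,-4.39)
v2: (3.5,-4.5) → rotate → (4.48468,-3.51960) → ×s → (4.39499,-3.44921) → (4.39,-3.45)
v3: (5,-3) → rotate → (5.57724,-1.70128) → ×s → (5.46570,-1.66725) → (5.47,-1.67)
v4: (4.5,-0.5) → rotate → (4.48729,0.60350) → ×s → (4.39755,0.59143) → (4.40,0.59)
v5: (-3.5,-1.5) → rotate → (-3.03315,-2.30217) → ×s → (-2.97249,-2.25613) → (-2.97,-2.26)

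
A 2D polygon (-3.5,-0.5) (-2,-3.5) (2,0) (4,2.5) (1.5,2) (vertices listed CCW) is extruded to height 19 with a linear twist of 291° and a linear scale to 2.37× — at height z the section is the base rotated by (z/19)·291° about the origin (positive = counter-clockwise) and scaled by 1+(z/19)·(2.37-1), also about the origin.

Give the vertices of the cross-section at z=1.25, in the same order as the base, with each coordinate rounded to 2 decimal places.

Cross-section at z=1.25: (-3.43,-1.77) (-0.81,-4.32) (2.06,0.72) (3.23,4.00) (0.83,2.60)

t = z/height = 1.25/19 = 0.0657895
s = 1 + (scale-1)·z/height = 1 + (2.37-1)·1.25/19 = 1.090132
θ = twist·z/height = 291°·1.25/19 = 19.1447° = 0.334139 rad
cos θ = 0.944693, sin θ = 0.327956 (intermediates below are computed at full precision and shown rounded to 5 d.p.)
v1: (-3.5,-0.5) → rotate → (-3.14245,-1.62019) → ×s → (-3.42568,-1.76622) → (-3.43,-1.77)
v2: (-2,-3.5) → rotate → (-0.74154,-3.96234) → ×s → (-0.80838,-4.31947) → (-0.81,-4.32)
v3: (2,0) → rotate → (1.88939,0.65591) → ×s → (2.05968,0.71503) → (2.06,0.72)
v4: (4,2.5) → rotate → (2.95888,3.67356) → ×s → (3.22557,4.00466) → (3.23,4.00)
v5: (1.5,2) → rotate → (0.76113,2.38132) → ×s → (0.82973,2.59595) → (0.83,2.60)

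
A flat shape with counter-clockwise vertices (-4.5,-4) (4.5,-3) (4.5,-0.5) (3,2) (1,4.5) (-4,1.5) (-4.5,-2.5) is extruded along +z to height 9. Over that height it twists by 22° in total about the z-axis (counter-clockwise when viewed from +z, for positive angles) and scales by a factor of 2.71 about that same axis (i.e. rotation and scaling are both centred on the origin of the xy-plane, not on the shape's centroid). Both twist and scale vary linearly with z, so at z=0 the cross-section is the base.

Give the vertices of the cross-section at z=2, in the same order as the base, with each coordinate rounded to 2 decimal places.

t = z/height = 2/9 = 0.222222
s = 1 + (scale-1)·z/height = 1 + (2.71-1)·2/9 = 1.380000
θ = twist·z/height = 22°·2/9 = 4.8889° = 0.085327 rad
cos θ = 0.996362, sin θ = 0.085224 (intermediates below are computed at full precision and shown rounded to 5 d.p.)
v1: (-4.5,-4) → rotate → (-4.14273,-4.36895) → ×s → (-5.71697,-6.02916) → (-5.72,-6.03)
v2: (4.5,-3) → rotate → (4.73930,-2.60558) → ×s → (6.54023,-3.59570) → (6.54,-3.60)
v3: (4.5,-0.5) → rotate → (4.52624,-0.11467) → ×s → (6.24621,-0.15825) → (6.25,-0.16)
v4: (3,2) → rotate → (2.81864,2.24839) → ×s → (3.88972,3.10278) → (3.89,3.10)
v5: (1,4.5) → rotate → (0.61286,4.56885) → ×s → (0.84574,6.30502) → (0.85,6.31)
v6: (-4,1.5) → rotate → (-4.11328,1.15365) → ×s → (-5.67633,1.59203) → (-5.68,1.59)
v7: (-4.5,-2.5) → rotate → (-4.27057,-2.87441) → ×s → (-5.89339,-3.96669) → (-5.89,-3.97)

Cross-section at z=2: (-5.72,-6.03) (6.54,-3.60) (6.25,-0.16) (3.89,3.10) (0.85,6.31) (-5.68,1.59) (-5.89,-3.97)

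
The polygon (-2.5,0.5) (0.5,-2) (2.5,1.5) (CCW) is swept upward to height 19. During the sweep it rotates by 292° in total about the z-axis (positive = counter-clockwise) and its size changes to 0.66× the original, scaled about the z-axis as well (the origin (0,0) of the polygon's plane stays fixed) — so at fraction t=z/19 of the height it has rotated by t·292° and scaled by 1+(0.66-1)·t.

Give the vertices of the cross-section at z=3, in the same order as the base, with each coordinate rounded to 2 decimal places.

Cross-section at z=3: (-1.98,-1.38) (1.69,-0.97) (0.62,2.69)

t = z/height = 3/19 = 0.157895
s = 1 + (scale-1)·z/height = 1 + (0.66-1)·3/19 = 0.946316
θ = twist·z/height = 292°·3/19 = 46.1053° = 0.804689 rad
cos θ = 0.693336, sin θ = 0.720615 (intermediates below are computed at full precision and shown rounded to 5 d.p.)
v1: (-2.5,0.5) → rotate → (-2.09365,-1.45487) → ×s → (-1.98125,-1.37677) → (-1.98,-1.38)
v2: (0.5,-2) → rotate → (1.78790,-1.02636) → ×s → (1.69192,-0.97126) → (1.69,-0.97)
v3: (2.5,1.5) → rotate → (0.65242,2.84154) → ×s → (0.61739,2.68899) → (0.62,2.69)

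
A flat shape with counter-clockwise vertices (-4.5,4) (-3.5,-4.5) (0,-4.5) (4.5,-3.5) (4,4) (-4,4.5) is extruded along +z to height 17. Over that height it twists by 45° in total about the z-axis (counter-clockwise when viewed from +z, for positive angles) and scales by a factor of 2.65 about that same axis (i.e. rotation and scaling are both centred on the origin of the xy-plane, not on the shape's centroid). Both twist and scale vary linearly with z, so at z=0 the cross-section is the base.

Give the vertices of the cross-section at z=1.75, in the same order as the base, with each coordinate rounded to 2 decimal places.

t = z/height = 1.75/17 = 0.102941
s = 1 + (scale-1)·z/height = 1 + (2.65-1)·1.75/17 = 1.169853
θ = twist·z/height = 45°·1.75/17 = 4.6324° = 0.080850 rad
cos θ = 0.996733, sin θ = 0.080762 (intermediates below are computed at full precision and shown rounded to 5 d.p.)
v1: (-4.5,4) → rotate → (-4.80835,3.62351) → ×s → (-5.62506,4.23897) → (-5.63,4.24)
v2: (-3.5,-4.5) → rotate → (-3.12514,-4.76797) → ×s → (-3.65595,-5.57782) → (-3.66,-5.58)
v3: (0,-4.5) → rotate → (0.36343,-4.48530) → ×s → (0.42516,-5.24714) → (0.43,-5.25)
v4: (4.5,-3.5) → rotate → (4.76797,-3.12514) → ×s → (5.57782,-3.65595) → (5.58,-3.66)
v5: (4,4) → rotate → (3.66389,4.30998) → ×s → (4.28621,5.04204) → (4.29,5.04)
v6: (-4,4.5) → rotate → (-4.35036,4.16225) → ×s → (-5.08928,4.86922) → (-5.09,4.87)

Cross-section at z=1.75: (-5.63,4.24) (-3.66,-5.58) (0.43,-5.25) (5.58,-3.66) (4.29,5.04) (-5.09,4.87)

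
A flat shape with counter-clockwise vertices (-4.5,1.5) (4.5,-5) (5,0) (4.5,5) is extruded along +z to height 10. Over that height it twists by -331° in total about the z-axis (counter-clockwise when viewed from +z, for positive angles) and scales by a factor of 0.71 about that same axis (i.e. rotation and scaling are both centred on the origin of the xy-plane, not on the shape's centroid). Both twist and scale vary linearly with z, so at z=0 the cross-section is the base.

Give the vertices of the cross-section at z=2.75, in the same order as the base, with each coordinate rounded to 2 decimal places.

Cross-section at z=2.75: (1.45,4.12) (-4.67,-4.06) (-0.08,-4.60) (4.53,-4.22)

t = z/height = 2.75/10 = 0.275
s = 1 + (scale-1)·z/height = 1 + (0.71-1)·2.75/10 = 0.920250
θ = twist·z/height = -331°·2.75/10 = -91.0250° = -1.588686 rad
cos θ = -0.017889, sin θ = -0.999840 (intermediates below are computed at full precision and shown rounded to 5 d.p.)
v1: (-4.5,1.5) → rotate → (1.58026,4.47245) → ×s → (1.45423,4.11577) → (1.45,4.12)
v2: (4.5,-5) → rotate → (-5.07970,-4.40984) → ×s → (-4.67459,-4.05815) → (-4.67,-4.06)
v3: (5,0) → rotate → (-0.08944,-4.99920) → ×s → (-0.08231,-4.60051) → (-0.08,-4.60)
v4: (4.5,5) → rotate → (4.91870,-4.58872) → ×s → (4.52643,-4.22277) → (4.53,-4.22)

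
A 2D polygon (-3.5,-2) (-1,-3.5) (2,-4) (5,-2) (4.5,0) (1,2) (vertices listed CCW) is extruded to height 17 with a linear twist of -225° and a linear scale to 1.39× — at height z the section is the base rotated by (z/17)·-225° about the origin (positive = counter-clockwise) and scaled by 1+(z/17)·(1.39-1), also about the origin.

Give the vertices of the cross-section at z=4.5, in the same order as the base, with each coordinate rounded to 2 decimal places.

t = z/height = 4.5/17 = 0.264706
s = 1 + (scale-1)·z/height = 1 + (1.39-1)·4.5/17 = 1.103235
θ = twist·z/height = -225°·4.5/17 = -59.5588° = -1.039498 rad
cos θ = 0.506653, sin θ = -0.862150 (intermediates below are computed at full precision and shown rounded to 5 d.p.)
v1: (-3.5,-2) → rotate → (-3.49759,2.00422) → ×s → (-3.85866,2.21112) → (-3.86,2.21)
v2: (-1,-3.5) → rotate → (-3.52418,-0.91114) → ×s → (-3.88800,-1.00520) → (-3.89,-1.01)
v3: (2,-4) → rotate → (-2.43529,-3.75091) → ×s → (-2.68670,-4.13814) → (-2.69,-4.14)
v4: (5,-2) → rotate → (0.80897,-5.32406) → ×s → (0.89248,-5.87369) → (0.89,-5.87)
v5: (4.5,0) → rotate → (2.27994,-3.87967) → ×s → (2.51531,-4.28019) → (2.52,-4.28)
v6: (1,2) → rotate → (2.23095,0.15116) → ×s → (2.46127,0.16676) → (2.46,0.17)

Cross-section at z=4.5: (-3.86,2.21) (-3.89,-1.01) (-2.69,-4.14) (0.89,-5.87) (2.52,-4.28) (2.46,0.17)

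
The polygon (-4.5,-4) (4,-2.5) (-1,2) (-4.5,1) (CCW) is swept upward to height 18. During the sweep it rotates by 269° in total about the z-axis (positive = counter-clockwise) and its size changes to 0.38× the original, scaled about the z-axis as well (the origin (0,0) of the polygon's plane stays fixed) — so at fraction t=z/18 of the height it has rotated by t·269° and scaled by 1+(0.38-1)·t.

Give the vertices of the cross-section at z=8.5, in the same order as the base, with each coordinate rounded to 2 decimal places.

Cross-section at z=8.5: (4.17,-0.84) (-0.29,3.32) (-0.70,-1.42) (1.35,-2.97)

t = z/height = 8.5/18 = 0.472222
s = 1 + (scale-1)·z/height = 1 + (0.38-1)·8.5/18 = 0.707222
θ = twist·z/height = 269°·8.5/18 = 127.0278° = 2.217053 rad
cos θ = -0.602202, sin θ = 0.798344 (intermediates below are computed at full precision and shown rounded to 5 d.p.)
v1: (-4.5,-4) → rotate → (5.90328,-1.18374) → ×s → (4.17493,-0.83717) → (4.17,-0.84)
v2: (4,-2.5) → rotate → (-0.41295,4.69888) → ×s → (-0.29205,3.32315) → (-0.29,3.32)
v3: (-1,2) → rotate → (-0.99449,-2.00275) → ×s → (-0.70332,-1.41639) → (-0.70,-1.42)
v4: (-4.5,1) → rotate → (1.91157,-4.19475) → ×s → (1.35190,-2.96662) → (1.35,-2.97)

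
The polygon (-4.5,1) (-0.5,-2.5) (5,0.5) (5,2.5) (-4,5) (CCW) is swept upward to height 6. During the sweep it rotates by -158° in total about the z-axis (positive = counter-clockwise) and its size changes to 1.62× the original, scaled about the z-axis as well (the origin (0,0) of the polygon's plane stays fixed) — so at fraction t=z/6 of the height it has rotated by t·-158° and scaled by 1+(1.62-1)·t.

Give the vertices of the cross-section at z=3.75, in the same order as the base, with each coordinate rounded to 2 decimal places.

t = z/height = 3.75/6 = 0.625
s = 1 + (scale-1)·z/height = 1 + (1.62-1)·3.75/6 = 1.387500
θ = twist·z/height = -158°·3.75/6 = -98.7500° = -1.723513 rad
cos θ = -0.152123, sin θ = -0.988362 (intermediates below are computed at full precision and shown rounded to 5 d.p.)
v1: (-4.5,1) → rotate → (1.67292,4.29550) → ×s → (2.32117,5.96001) → (2.32,5.96)
v2: (-0.5,-2.5) → rotate → (-2.39484,0.87449) → ×s → (-3.32284,1.21335) → (-3.32,1.21)
v3: (5,0.5) → rotate → (-0.26644,-5.01787) → ×s → (-0.36968,-6.96229) → (-0.37,-6.96)
v4: (5,2.5) → rotate → (1.71029,-5.32212) → ×s → (2.37302,-7.38444) → (2.37,-7.38)
v5: (-4,5) → rotate → (5.55030,3.19283) → ×s → (7.70104,4.43005) → (7.70,4.43)

Cross-section at z=3.75: (2.32,5.96) (-3.32,1.21) (-0.37,-6.96) (2.37,-7.38) (7.70,4.43)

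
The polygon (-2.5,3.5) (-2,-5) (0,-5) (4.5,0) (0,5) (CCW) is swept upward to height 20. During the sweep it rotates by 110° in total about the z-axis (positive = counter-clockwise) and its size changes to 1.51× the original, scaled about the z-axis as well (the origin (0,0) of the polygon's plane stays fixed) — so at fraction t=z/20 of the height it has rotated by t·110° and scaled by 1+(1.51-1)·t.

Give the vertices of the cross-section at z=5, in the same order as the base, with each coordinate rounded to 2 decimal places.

Cross-section at z=5: (-4.32,2.20) (0.60,-6.04) (2.60,-5.00) (4.50,2.34) (-2.60,5.00)

t = z/height = 5/20 = 0.25
s = 1 + (scale-1)·z/height = 1 + (1.51-1)·5/20 = 1.127500
θ = twist·z/height = 110°·5/20 = 27.5000° = 0.479966 rad
cos θ = 0.887011, sin θ = 0.461749 (intermediates below are computed at full precision and shown rounded to 5 d.p.)
v1: (-2.5,3.5) → rotate → (-3.83365,1.95017) → ×s → (-4.32244,2.19881) → (-4.32,2.20)
v2: (-2,-5) → rotate → (0.53472,-5.35855) → ×s → (0.60290,-6.04177) → (0.60,-6.04)
v3: (0,-5) → rotate → (2.30874,-4.43505) → ×s → (2.60311,-5.00052) → (2.60,-5.00)
v4: (4.5,0) → rotate → (3.99155,2.07787) → ×s → (4.50047,2.34280) → (4.50,2.34)
v5: (0,5) → rotate → (-2.30874,4.43505) → ×s → (-2.60311,5.00052) → (-2.60,5.00)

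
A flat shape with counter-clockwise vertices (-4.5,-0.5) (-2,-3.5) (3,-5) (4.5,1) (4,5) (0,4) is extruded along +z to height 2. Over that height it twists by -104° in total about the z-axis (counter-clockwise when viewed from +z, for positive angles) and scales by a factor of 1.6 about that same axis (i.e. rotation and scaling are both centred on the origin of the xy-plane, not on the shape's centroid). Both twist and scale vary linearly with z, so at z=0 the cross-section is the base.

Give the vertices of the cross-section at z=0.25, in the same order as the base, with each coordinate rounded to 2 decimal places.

Cross-section at z=0.25: (-4.83,0.56) (-2.94,-3.18) (1.93,-5.96) (4.96,-0.04) (5.40,4.27) (0.97,4.19)

t = z/height = 0.25/2 = 0.125
s = 1 + (scale-1)·z/height = 1 + (1.6-1)·0.25/2 = 1.075000
θ = twist·z/height = -104°·0.25/2 = -13.0000° = -0.226893 rad
cos θ = 0.974370, sin θ = -0.224951 (intermediates below are computed at full precision and shown rounded to 5 d.p.)
v1: (-4.5,-0.5) → rotate → (-4.49714,0.52509) → ×s → (-4.83443,0.56448) → (-4.83,0.56)
v2: (-2,-3.5) → rotate → (-2.73607,-2.96039) → ×s → (-2.94127,-3.18242) → (-2.94,-3.18)
v3: (3,-5) → rotate → (1.79835,-5.54670) → ×s → (1.93323,-5.96271) → (1.93,-5.96)
v4: (4.5,1) → rotate → (4.60962,-0.03791) → ×s → (4.95534,-0.04075) → (4.96,-0.04)
v5: (4,5) → rotate → (5.02224,3.97205) → ×s → (5.39890,4.26995) → (5.40,4.27)
v6: (0,4) → rotate → (0.89980,3.89748) → ×s → (0.96729,4.18979) → (0.97,4.19)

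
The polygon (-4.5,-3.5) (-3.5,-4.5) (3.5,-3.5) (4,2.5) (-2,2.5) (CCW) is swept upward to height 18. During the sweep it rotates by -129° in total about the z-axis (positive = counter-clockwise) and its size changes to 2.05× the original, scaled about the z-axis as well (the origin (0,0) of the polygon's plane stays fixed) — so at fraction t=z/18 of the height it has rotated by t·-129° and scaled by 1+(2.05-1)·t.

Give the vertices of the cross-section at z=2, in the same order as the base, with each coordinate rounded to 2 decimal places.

t = z/height = 2/18 = 0.111111
s = 1 + (scale-1)·z/height = 1 + (2.05-1)·2/18 = 1.116667
θ = twist·z/height = -129°·2/18 = -14.3333° = -0.250164 rad
cos θ = 0.968872, sin θ = -0.247563 (intermediates below are computed at full precision and shown rounded to 5 d.p.)
v1: (-4.5,-3.5) → rotate → (-5.22639,-2.27702) → ×s → (-5.83614,-2.54267) → (-5.84,-2.54)
v2: (-3.5,-4.5) → rotate → (-4.50508,-3.49345) → ×s → (-5.03068,-3.90102) → (-5.03,-3.90)
v3: (3.5,-3.5) → rotate → (2.52458,-4.25752) → ×s → (2.81912,-4.75423) → (2.82,-4.75)
v4: (4,2.5) → rotate → (4.49439,1.43193) → ×s → (5.01874,1.59899) → (5.02,1.60)
v5: (-2,2.5) → rotate → (-1.31884,2.91731) → ×s → (-1.47270,3.25766) → (-1.47,3.26)

Cross-section at z=2: (-5.84,-2.54) (-5.03,-3.90) (2.82,-4.75) (5.02,1.60) (-1.47,3.26)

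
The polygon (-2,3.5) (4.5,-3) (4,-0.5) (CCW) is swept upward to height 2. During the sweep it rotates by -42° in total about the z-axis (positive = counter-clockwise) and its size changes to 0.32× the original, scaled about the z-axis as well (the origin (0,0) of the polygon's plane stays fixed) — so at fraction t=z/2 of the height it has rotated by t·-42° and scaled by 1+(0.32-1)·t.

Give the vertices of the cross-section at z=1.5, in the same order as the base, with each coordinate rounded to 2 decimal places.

Cross-section at z=1.5: (0.06,1.97) (1.11,-2.41) (1.54,-1.23)

t = z/height = 1.5/2 = 0.75
s = 1 + (scale-1)·z/height = 1 + (0.32-1)·1.5/2 = 0.490000
θ = twist·z/height = -42°·1.5/2 = -31.5000° = -0.549779 rad
cos θ = 0.852640, sin θ = -0.522499 (intermediates below are computed at full precision and shown rounded to 5 d.p.)
v1: (-2,3.5) → rotate → (0.12346,4.02924) → ×s → (0.06050,1.97433) → (0.06,1.97)
v2: (4.5,-3) → rotate → (2.26939,-4.90916) → ×s → (1.11200,-2.40549) → (1.11,-2.41)
v3: (4,-0.5) → rotate → (3.14931,-2.51631) → ×s → (1.54316,-1.23299) → (1.54,-1.23)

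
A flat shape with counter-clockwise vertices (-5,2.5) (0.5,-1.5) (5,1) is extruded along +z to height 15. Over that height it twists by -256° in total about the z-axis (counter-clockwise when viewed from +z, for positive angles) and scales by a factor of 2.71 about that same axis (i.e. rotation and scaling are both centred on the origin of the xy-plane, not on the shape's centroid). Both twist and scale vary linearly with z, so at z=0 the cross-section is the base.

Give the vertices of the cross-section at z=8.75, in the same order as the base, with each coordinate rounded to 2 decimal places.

Cross-section at z=8.75: (11.14,0.80) (-2.39,2.07) (-7.57,-6.81)

t = z/height = 8.75/15 = 0.583333
s = 1 + (scale-1)·z/height = 1 + (2.71-1)·8.75/15 = 1.997500
θ = twist·z/height = -256°·8.75/15 = -149.3333° = -2.606358 rad
cos θ = -0.860149, sin θ = -0.510043 (intermediates below are computed at full precision and shown rounded to 5 d.p.)
v1: (-5,2.5) → rotate → (5.57585,0.39984) → ×s → (11.13776,0.79868) → (11.14,0.80)
v2: (0.5,-1.5) → rotate → (-1.19514,1.03520) → ×s → (-2.38729,2.06782) → (-2.39,2.07)
v3: (5,1) → rotate → (-3.79070,-3.41036) → ×s → (-7.57193,-6.81220) → (-7.57,-6.81)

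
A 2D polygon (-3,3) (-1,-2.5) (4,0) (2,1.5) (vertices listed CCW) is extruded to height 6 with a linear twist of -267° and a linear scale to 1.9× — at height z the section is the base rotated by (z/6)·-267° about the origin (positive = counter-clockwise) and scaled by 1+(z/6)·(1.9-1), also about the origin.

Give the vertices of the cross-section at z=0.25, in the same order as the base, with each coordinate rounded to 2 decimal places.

Cross-section at z=0.25: (-2.45,3.65) (-1.52,-2.34) (4.07,-0.80) (2.34,1.13)

t = z/height = 0.25/6 = 0.0416667
s = 1 + (scale-1)·z/height = 1 + (1.9-1)·0.25/6 = 1.037500
θ = twist·z/height = -267°·0.25/6 = -11.1250° = -0.194168 rad
cos θ = 0.981209, sin θ = -0.192950 (intermediates below are computed at full precision and shown rounded to 5 d.p.)
v1: (-3,3) → rotate → (-2.36478,3.52248) → ×s → (-2.45345,3.65457) → (-2.45,3.65)
v2: (-1,-2.5) → rotate → (-1.46358,-2.26007) → ×s → (-1.51847,-2.34482) → (-1.52,-2.34)
v3: (4,0) → rotate → (3.92483,-0.77180) → ×s → (4.07202,-0.80074) → (4.07,-0.80)
v4: (2,1.5) → rotate → (2.25184,1.08591) → ×s → (2.33629,1.12663) → (2.34,1.13)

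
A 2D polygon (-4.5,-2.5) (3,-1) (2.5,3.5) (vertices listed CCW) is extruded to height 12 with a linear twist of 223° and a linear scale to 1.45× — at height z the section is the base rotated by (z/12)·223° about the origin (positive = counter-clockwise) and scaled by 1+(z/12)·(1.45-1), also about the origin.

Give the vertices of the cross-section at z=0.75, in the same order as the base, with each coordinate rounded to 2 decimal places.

t = z/height = 0.75/12 = 0.0625
s = 1 + (scale-1)·z/height = 1 + (1.45-1)·0.75/12 = 1.028125
θ = twist·z/height = 223°·0.75/12 = 13.9375° = 0.243255 rad
cos θ = 0.970559, sin θ = 0.240863 (intermediates below are computed at full precision and shown rounded to 5 d.p.)
v1: (-4.5,-2.5) → rotate → (-3.76536,-3.51028) → ×s → (-3.87126,-3.60901) → (-3.87,-3.61)
v2: (3,-1) → rotate → (3.15254,-0.24797) → ×s → (3.24121,-0.25494) → (3.24,-0.25)
v3: (2.5,3.5) → rotate → (1.58338,3.99911) → ×s → (1.62791,4.11159) → (1.63,4.11)

Cross-section at z=0.75: (-3.87,-3.61) (3.24,-0.25) (1.63,4.11)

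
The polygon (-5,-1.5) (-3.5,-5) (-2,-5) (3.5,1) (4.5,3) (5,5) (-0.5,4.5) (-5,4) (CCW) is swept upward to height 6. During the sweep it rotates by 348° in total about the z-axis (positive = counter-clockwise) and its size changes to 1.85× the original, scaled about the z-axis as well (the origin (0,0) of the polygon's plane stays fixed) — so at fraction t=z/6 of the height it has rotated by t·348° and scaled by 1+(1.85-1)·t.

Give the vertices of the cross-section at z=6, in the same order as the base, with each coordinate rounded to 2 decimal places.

Cross-section at z=6: (-9.62,-0.79) (-8.26,-7.70) (-5.54,-8.28) (6.72,0.46) (9.30,3.70) (10.97,7.12) (0.83,8.34) (-7.51,9.16)

t = z/height = 6/6 = 1
s = 1 + (scale-1)·z/height = 1 + (1.85-1)·6/6 = 1.850000
θ = twist·z/height = 348°·6/6 = 348.0000° = 6.073746 rad
cos θ = 0.978148, sin θ = -0.207912 (intermediates below are computed at full precision and shown rounded to 5 d.p.)
v1: (-5,-1.5) → rotate → (-5.20261,-0.42766) → ×s → (-9.62482,-0.79118) → (-9.62,-0.79)
v2: (-3.5,-5) → rotate → (-4.46308,-4.16305) → ×s → (-8.25669,-7.70164) → (-8.26,-7.70)
v3: (-2,-5) → rotate → (-2.99585,-4.47491) → ×s → (-5.54233,-8.27859) → (-5.54,-8.28)
v4: (3.5,1) → rotate → (3.63143,0.25046) → ×s → (6.71814,0.46334) → (6.72,0.46)
v5: (4.5,3) → rotate → (5.02540,1.99884) → ×s → (9.29699,3.69785) → (9.30,3.70)
v6: (5,5) → rotate → (5.93030,3.85118) → ×s → (10.97105,7.12468) → (10.97,7.12)
v7: (-0.5,4.5) → rotate → (0.44653,4.50562) → ×s → (0.82608,8.33540) → (0.83,8.34)
v8: (-5,4) → rotate → (-4.05909,4.95215) → ×s → (-7.50932,9.16148) → (-7.51,9.16)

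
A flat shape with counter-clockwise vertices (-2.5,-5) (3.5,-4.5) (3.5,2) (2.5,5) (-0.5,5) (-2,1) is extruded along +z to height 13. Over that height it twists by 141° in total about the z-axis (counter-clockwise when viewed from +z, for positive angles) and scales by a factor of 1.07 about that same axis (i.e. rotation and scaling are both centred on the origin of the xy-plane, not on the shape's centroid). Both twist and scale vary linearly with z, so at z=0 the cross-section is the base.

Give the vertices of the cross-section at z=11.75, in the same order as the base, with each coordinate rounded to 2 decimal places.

Cross-section at z=11.75: (5.84,1.12) (1.54,5.86) (-3.95,1.66) (-5.84,-1.12) (-3.90,-3.65) (0.45,-2.33)

t = z/height = 11.75/13 = 0.903846
s = 1 + (scale-1)·z/height = 1 + (1.07-1)·11.75/13 = 1.063269
θ = twist·z/height = 141°·11.75/13 = 127.4423° = 2.224288 rad
cos θ = -0.607962, sin θ = 0.793966 (intermediates below are computed at full precision and shown rounded to 5 d.p.)
v1: (-2.5,-5) → rotate → (5.48974,1.05490) → ×s → (5.83707,1.12164) → (5.84,1.12)
v2: (3.5,-4.5) → rotate → (1.44498,5.51471) → ×s → (1.53640,5.86362) → (1.54,5.86)
v3: (3.5,2) → rotate → (-3.71580,1.56296) → ×s → (-3.95090,1.66184) → (-3.95,1.66)
v4: (2.5,5) → rotate → (-5.48974,-1.05490) → ×s → (-5.83707,-1.12164) → (-5.84,-1.12)
v5: (-0.5,5) → rotate → (-3.66585,-3.43679) → ×s → (-3.89778,-3.65424) → (-3.90,-3.65)
v6: (-2,1) → rotate → (0.42196,-2.19589) → ×s → (0.44866,-2.33483) → (0.45,-2.33)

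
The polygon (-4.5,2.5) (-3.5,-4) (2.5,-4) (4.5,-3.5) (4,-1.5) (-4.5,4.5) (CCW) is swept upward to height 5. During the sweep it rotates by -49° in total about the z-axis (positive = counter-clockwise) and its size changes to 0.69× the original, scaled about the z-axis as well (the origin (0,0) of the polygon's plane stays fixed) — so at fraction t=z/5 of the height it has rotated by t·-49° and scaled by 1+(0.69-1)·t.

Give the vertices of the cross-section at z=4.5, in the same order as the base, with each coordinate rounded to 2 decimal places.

t = z/height = 4.5/5 = 0.9
s = 1 + (scale-1)·z/height = 1 + (0.69-1)·4.5/5 = 0.721000
θ = twist·z/height = -49°·4.5/5 = -44.1000° = -0.769690 rad
cos θ = 0.718126, sin θ = -0.695913 (intermediates below are computed at full precision and shown rounded to 5 d.p.)
v1: (-4.5,2.5) → rotate → (-1.49179,4.92692) → ×s → (-1.07558,3.55231) → (-1.08,3.55)
v2: (-3.5,-4) → rotate → (-5.29709,-0.43681) → ×s → (-3.81920,-0.31494) → (-3.82,-0.31)
v3: (2.5,-4) → rotate → (-0.98834,-4.61229) → ×s → (-0.71259,-3.32546) → (-0.71,-3.33)
v4: (4.5,-3.5) → rotate → (0.79587,-5.64505) → ×s → (0.57382,-4.07008) → (0.57,-4.07)
v5: (4,-1.5) → rotate → (1.82864,-3.86084) → ×s → (1.31845,-2.78367) → (1.32,-2.78)
v6: (-4.5,4.5) → rotate → (-0.09996,6.36318) → ×s → (-0.07207,4.58785) → (-0.07,4.59)

Cross-section at z=4.5: (-1.08,3.55) (-3.82,-0.31) (-0.71,-3.33) (0.57,-4.07) (1.32,-2.78) (-0.07,4.59)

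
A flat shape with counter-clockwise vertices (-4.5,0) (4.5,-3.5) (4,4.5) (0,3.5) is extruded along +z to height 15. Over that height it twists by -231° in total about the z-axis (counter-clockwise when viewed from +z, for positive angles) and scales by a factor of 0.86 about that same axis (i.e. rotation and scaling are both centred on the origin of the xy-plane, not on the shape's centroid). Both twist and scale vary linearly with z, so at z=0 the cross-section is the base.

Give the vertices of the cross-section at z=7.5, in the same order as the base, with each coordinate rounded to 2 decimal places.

Cross-section at z=7.5: (1.80,3.78) (-4.74,-2.38) (2.18,-5.16) (2.94,-1.40)

t = z/height = 7.5/15 = 0.5
s = 1 + (scale-1)·z/height = 1 + (0.86-1)·7.5/15 = 0.930000
θ = twist·z/height = -231°·7.5/15 = -115.5000° = -2.015855 rad
cos θ = -0.430511, sin θ = -0.902585 (intermediates below are computed at full precision and shown rounded to 5 d.p.)
v1: (-4.5,0) → rotate → (1.93730,4.06163) → ×s → (1.80169,3.77732) → (1.80,3.78)
v2: (4.5,-3.5) → rotate → (-5.09635,-2.55484) → ×s → (-4.73960,-2.37601) → (-4.74,-2.38)
v3: (4,4.5) → rotate → (2.33959,-5.54764) → ×s → (2.17582,-5.15931) → (2.18,-5.16)
v4: (0,3.5) → rotate → (3.15905,-1.50679) → ×s → (2.93792,-1.40131) → (2.94,-1.40)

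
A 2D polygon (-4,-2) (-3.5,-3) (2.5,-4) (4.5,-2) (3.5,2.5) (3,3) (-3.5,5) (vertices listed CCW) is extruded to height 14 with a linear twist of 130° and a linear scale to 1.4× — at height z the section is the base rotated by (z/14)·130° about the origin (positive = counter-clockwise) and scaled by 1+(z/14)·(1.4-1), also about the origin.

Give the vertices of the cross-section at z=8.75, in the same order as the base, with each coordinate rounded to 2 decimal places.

t = z/height = 8.75/14 = 0.625
s = 1 + (scale-1)·z/height = 1 + (1.4-1)·8.75/14 = 1.250000
θ = twist·z/height = 130°·8.75/14 = 81.2500° = 1.418080 rad
cos θ = 0.152123, sin θ = 0.988362 (intermediates below are computed at full precision and shown rounded to 5 d.p.)
v1: (-4,-2) → rotate → (1.36823,-4.25769) → ×s → (1.71029,-5.32212) → (1.71,-5.32)
v2: (-3.5,-3) → rotate → (2.43265,-3.91564) → ×s → (3.04082,-4.89454) → (3.04,-4.89)
v3: (2.5,-4) → rotate → (4.33375,1.86241) → ×s → (5.41719,2.32801) → (5.42,2.33)
v4: (4.5,-2) → rotate → (2.66128,4.14338) → ×s → (3.32660,5.17923) → (3.33,5.18)
v5: (3.5,2.5) → rotate → (-1.93847,3.83957) → ×s → (-2.42309,4.79947) → (-2.42,4.80)
v6: (3,3) → rotate → (-2.50871,3.42145) → ×s → (-3.13589,4.27682) → (-3.14,4.28)
v7: (-3.5,5) → rotate → (-5.47424,-2.69865) → ×s → (-6.84280,-3.37331) → (-6.84,-3.37)

Cross-section at z=8.75: (1.71,-5.32) (3.04,-4.89) (5.42,2.33) (3.33,5.18) (-2.42,4.80) (-3.14,4.28) (-6.84,-3.37)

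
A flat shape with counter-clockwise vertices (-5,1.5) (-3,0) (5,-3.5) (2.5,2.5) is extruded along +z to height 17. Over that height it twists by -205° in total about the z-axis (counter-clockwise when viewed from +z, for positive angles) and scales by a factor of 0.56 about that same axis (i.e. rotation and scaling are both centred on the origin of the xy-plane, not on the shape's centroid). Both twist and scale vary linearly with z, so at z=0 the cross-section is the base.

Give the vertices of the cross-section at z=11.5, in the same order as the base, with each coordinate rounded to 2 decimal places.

Cross-section at z=11.5: (3.33,1.53) (1.58,1.39) (-4.26,-0.47) (-0.16,-2.48)

t = z/height = 11.5/17 = 0.676471
s = 1 + (scale-1)·z/height = 1 + (0.56-1)·11.5/17 = 0.702353
θ = twist·z/height = -205°·11.5/17 = -138.6765° = -2.420361 rad
cos θ = -0.750993, sin θ = -0.660310 (intermediates below are computed at full precision and shown rounded to 5 d.p.)
v1: (-5,1.5) → rotate → (4.74543,2.17506) → ×s → (3.33297,1.52766) → (3.33,1.53)
v2: (-3,0) → rotate → (2.25298,1.98093) → ×s → (1.58239,1.39131) → (1.58,1.39)
v3: (5,-3.5) → rotate → (-6.06605,-0.67308) → ×s → (-4.26051,-0.47274) → (-4.26,-0.47)
v4: (2.5,2.5) → rotate → (-0.22671,-3.52826) → ×s → (-0.15923,-2.47808) → (-0.16,-2.48)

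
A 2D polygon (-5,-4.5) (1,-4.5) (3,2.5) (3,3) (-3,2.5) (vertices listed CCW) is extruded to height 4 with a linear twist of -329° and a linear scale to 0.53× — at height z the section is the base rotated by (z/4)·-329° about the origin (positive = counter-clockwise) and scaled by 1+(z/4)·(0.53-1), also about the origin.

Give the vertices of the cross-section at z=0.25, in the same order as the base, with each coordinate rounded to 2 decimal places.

t = z/height = 0.25/4 = 0.0625
s = 1 + (scale-1)·z/height = 1 + (0.53-1)·0.25/4 = 0.970625
θ = twist·z/height = -329°·0.25/4 = -20.5625° = -0.358883 rad
cos θ = 0.936290, sin θ = -0.351229 (intermediates below are computed at full precision and shown rounded to 5 d.p.)
v1: (-5,-4.5) → rotate → (-6.26198,-2.45716) → ×s → (-6.07803,-2.38498) → (-6.08,-2.38)
v2: (1,-4.5) → rotate → (-0.64424,-4.56453) → ×s → (-0.62532,-4.43045) → (-0.63,-4.43)
v3: (3,2.5) → rotate → (3.68694,1.28704) → ×s → (3.57864,1.24923) → (3.58,1.25)
v4: (3,3) → rotate → (3.86256,1.75518) → ×s → (3.74909,1.70362) → (3.75,1.70)
v5: (-3,2.5) → rotate → (-1.93080,3.39441) → ×s → (-1.87408,3.29470) → (-1.87,3.29)

Cross-section at z=0.25: (-6.08,-2.38) (-0.63,-4.43) (3.58,1.25) (3.75,1.70) (-1.87,3.29)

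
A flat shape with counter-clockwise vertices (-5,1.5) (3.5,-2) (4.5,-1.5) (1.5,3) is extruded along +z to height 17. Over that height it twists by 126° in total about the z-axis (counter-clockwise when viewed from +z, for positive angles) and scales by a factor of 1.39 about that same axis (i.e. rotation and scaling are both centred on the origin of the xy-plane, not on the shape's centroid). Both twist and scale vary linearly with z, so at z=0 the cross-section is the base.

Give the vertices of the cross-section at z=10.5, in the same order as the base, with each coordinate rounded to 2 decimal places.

t = z/height = 10.5/17 = 0.617647
s = 1 + (scale-1)·z/height = 1 + (1.39-1)·10.5/17 = 1.240882
θ = twist·z/height = 126°·10.5/17 = 77.8235° = 1.358277 rad
cos θ = 0.210923, sin θ = 0.977503 (intermediates below are computed at full precision and shown rounded to 5 d.p.)
v1: (-5,1.5) → rotate → (-2.52087,-4.57113) → ×s → (-3.12810,-5.67223) → (-3.13,-5.67)
v2: (3.5,-2) → rotate → (2.69324,2.99941) → ×s → (3.34199,3.72192) → (3.34,3.72)
v3: (4.5,-1.5) → rotate → (2.41541,4.08238) → ×s → (2.99724,5.06575) → (3.00,5.07)
v4: (1.5,3) → rotate → (-2.61612,2.09902) → ×s → (-3.24630,2.60464) → (-3.25,2.60)

Cross-section at z=10.5: (-3.13,-5.67) (3.34,3.72) (3.00,5.07) (-3.25,2.60)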